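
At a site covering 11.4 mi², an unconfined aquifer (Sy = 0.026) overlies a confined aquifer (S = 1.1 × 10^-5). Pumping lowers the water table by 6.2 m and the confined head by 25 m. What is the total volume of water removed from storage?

ΔV ≈ 4.77 × 10^6 m³

A = 11.4 mi² = 2.953 × 10^7 m²
Unconfined: ΔV_u = Sy × A × Δh_u = 0.026 × 2.953 × 10^7 × 6.2 = 4.76 × 10^6 m³
Confined: ΔV_c = S × A × Δh_c = 1.1 × 10^-5 × 2.953 × 10^7 × 25 = 8120 m³
Total ΔV = 4.76 × 10^6 + 8120 = 4.768 × 10^6 m³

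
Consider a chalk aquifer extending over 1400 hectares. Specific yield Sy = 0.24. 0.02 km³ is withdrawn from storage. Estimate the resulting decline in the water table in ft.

Δh ≈ 19.5 ft

A = 1400 hectares = 1.4 × 10^7 m²
ΔV = 0.02 km³ = 2 × 10^7 m³
Δh = ΔV / (Sy × A) = 2 × 10^7 m³ / (0.24 × 1.4 × 10^7 m²) = 5.952 m
Δh = 5.952 m = 19.53 ft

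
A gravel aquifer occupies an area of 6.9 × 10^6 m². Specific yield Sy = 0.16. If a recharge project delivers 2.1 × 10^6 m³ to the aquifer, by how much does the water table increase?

Δh ≈ 1.9 m

Δh = ΔV / (Sy × A) = 2.1 × 10^6 m³ / (0.16 × 6.9 × 10^6 m²) = 1.902 m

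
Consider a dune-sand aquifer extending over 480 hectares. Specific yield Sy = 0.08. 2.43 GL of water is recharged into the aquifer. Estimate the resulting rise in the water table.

Δh ≈ 6.33 m

A = 480 hectares = 4.8 × 10^6 m²
ΔV = 2.43 GL = 2.43 × 10^6 m³
Δh = ΔV / (Sy × A) = 2.43 × 10^6 m³ / (0.08 × 4.8 × 10^6 m²) = 6.328 m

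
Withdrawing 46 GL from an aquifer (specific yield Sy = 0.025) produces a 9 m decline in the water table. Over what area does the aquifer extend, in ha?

ΔV = 46 GL = 4.6 × 10^7 m³
A = ΔV / (Sy × Δh) = 4.6 × 10^7 / (0.025 × 9) = 2.044 × 10^8 m²
A = 2.044 × 10^8 m² = 20440 ha

A ≈ 20400 ha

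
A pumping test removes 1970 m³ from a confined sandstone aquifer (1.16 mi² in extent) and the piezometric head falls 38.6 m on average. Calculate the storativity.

S ≈ 1.7 × 10^-5

A = 1.16 mi² = 3.004 × 10^6 m²
S = ΔV / (A × Δh) = 1970 m³ / (3.004 × 10^6 m² × 38.6 m) = 1.699 × 10^-5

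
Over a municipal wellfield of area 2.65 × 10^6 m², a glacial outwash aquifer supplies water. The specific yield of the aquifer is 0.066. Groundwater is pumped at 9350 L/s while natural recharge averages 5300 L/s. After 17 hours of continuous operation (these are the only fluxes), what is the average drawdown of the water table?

Net abstraction = 9350 − 5300 = 4050 L/s
Q_net = 4050 L/s = 3.499 × 10^5 m³/d
t = 17 hours = 0.7083 d
ΔV = Q × t = 3.499 × 10^5 m³/d × 0.7083 d = 2.479 × 10^5 m³
Δh = ΔV / (Sy × A) = 2.479 × 10^5 / (0.066 × 2.65 × 10^6) = 1.417 m

Δh ≈ 1.42 m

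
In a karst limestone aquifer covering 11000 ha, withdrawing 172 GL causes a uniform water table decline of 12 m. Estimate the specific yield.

Sy ≈ 0.13

A = 11000 ha = 1.1 × 10^8 m²
ΔV = 172 GL = 1.72 × 10^8 m³
Sy = ΔV / (A × Δh) = 1.72 × 10^8 m³ / (1.1 × 10^8 m² × 12 m) = 0.1303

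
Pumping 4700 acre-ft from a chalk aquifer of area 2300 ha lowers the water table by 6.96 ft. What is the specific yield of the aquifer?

A = 2300 ha = 2.3 × 10^7 m²
Δh = 6.96 ft = 2.121 m
ΔV = 4700 acre-ft = 5.797 × 10^6 m³
Sy = ΔV / (A × Δh) = 5.797 × 10^6 m³ / (2.3 × 10^7 m² × 2.121 m) = 0.1188

Sy ≈ 0.12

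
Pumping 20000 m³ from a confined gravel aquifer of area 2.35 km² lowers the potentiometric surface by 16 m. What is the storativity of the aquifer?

S ≈ 5.3 × 10^-4

A = 2.35 km² = 2.35 × 10^6 m²
S = ΔV / (A × Δh) = 20000 m³ / (2.35 × 10^6 m² × 16 m) = 5.319 × 10^-4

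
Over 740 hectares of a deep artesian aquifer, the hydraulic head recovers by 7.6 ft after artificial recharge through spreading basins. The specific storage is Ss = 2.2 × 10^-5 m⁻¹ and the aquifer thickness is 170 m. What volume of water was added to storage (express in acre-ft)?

S = Ss × b = 2.2 × 10^-5 m⁻¹ × 170 m = 3.74 × 10^-3
A = 740 hectares = 7.4 × 10^6 m²
Δh = 7.6 ft = 2.316 m
ΔV = S × A × Δh = 0.00374 × 7.4 × 10^6 m² × 2.316 m = 64110 m³
ΔV = 64110 m³ = 51.98 acre-ft

ΔV ≈ 52 acre-ft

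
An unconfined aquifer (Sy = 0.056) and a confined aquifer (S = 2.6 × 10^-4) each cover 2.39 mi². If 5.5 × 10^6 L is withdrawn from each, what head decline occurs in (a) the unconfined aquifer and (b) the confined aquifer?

Δh_u ≈ 0.0159 m; Δh_c ≈ 3.42 m

A = 2.39 mi² = 6.19 × 10^6 m²
ΔV = 5.5 × 10^6 L = 5500 m³
Unconfined: Δh_u = ΔV/(Sy·A) = 5500/(0.056 × 6.19 × 10^6) = 0.01587 m
Confined: Δh_c = ΔV/(S·A) = 5500/(2.6 × 10^-4 × 6.19 × 10^6) = 3.417 m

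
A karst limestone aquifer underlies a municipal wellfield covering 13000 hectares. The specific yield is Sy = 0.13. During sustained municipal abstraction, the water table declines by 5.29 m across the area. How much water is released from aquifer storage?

A = 13000 hectares = 1.3 × 10^8 m²
ΔV = Sy × A × Δh = 0.13 × 1.3 × 10^8 m² × 5.29 m = 8.94 × 10^7 m³

ΔV ≈ 8.94 × 10^7 m³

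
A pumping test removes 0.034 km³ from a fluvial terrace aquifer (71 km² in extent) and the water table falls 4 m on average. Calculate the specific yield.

A = 71 km² = 7.1 × 10^7 m²
ΔV = 0.034 km³ = 3.4 × 10^7 m³
Sy = ΔV / (A × Δh) = 3.4 × 10^7 m³ / (7.1 × 10^7 m² × 4 m) = 0.1197

Sy ≈ 0.12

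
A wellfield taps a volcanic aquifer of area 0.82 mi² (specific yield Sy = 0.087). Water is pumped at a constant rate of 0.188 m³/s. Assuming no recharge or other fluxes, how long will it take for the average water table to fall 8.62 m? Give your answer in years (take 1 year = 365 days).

t ≈ 0.269 years

A = 0.82 mi² = 2.124 × 10^6 m²
ΔV = Sy × A × Δh = 0.087 × 2.124 × 10^6 × 8.62 = 1.593 × 10^6 m³
Q = 0.188 m³/s = 16240 m³/d
t = ΔV / Q = 1.593 × 10^6 m³ / 16240 m³/d = 98.05 d
t = 98.05 d ≈ 0.2686 years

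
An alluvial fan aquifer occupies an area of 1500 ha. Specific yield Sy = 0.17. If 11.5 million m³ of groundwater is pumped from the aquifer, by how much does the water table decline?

A = 1500 ha = 1.5 × 10^7 m²
ΔV = 11.5 million m³ = 1.15 × 10^7 m³
Δh = ΔV / (Sy × A) = 1.15 × 10^7 m³ / (0.17 × 1.5 × 10^7 m²) = 4.51 m

Δh ≈ 4.51 m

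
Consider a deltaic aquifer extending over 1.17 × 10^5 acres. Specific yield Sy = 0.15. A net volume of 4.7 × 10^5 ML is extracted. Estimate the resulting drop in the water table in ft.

A = 1.17 × 10^5 acres = 4.735 × 10^8 m²
ΔV = 4.7 × 10^5 ML = 4.7 × 10^8 m³
Δh = ΔV / (Sy × A) = 4.7 × 10^8 m³ / (0.15 × 4.735 × 10^8 m²) = 6.618 m
Δh = 6.618 m = 21.71 ft

Δh ≈ 21.7 ft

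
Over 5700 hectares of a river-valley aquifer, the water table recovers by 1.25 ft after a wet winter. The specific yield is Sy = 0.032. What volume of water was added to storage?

A = 5700 hectares = 5.7 × 10^7 m²
Δh = 1.25 ft = 0.381 m
ΔV = Sy × A × Δh = 0.032 × 5.7 × 10^7 m² × 0.381 m = 6.949 × 10^5 m³

ΔV ≈ 6.95 × 10^5 m³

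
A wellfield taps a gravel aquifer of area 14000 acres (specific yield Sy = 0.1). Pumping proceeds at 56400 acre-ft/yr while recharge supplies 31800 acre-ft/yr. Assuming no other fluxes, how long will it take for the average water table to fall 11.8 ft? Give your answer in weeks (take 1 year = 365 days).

t ≈ 35 weeks

A = 14000 acres = 5.666 × 10^7 m²
Δh = 11.8 ft = 3.597 m
ΔV = Sy × A × Δh = 0.1 × 5.666 × 10^7 × 3.597 = 2.038 × 10^7 m³
Net withdrawal = 56400 − 31800 = 24600 acre-ft/yr = 83130 m³/d
t = ΔV / Q = 2.038 × 10^7 m³ / 83130 m³/d = 245.1 d
t = 245.1 d ≈ 35.02 weeks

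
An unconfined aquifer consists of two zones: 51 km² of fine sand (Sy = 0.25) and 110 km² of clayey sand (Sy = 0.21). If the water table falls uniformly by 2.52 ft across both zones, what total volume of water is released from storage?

A₁ = 51 km² = 5.1 × 10^7 m²; A₂ = 110 km² = 1.1 × 10^8 m²
Δh = 2.52 ft = 0.7681 m
ΔV₁ = 0.25 × 5.1 × 10^7 × 0.7681 = 9.793 × 10^6 m³
ΔV₂ = 0.21 × 1.1 × 10^8 × 0.7681 = 1.774 × 10^7 m³
ΔV = ΔV₁ + ΔV₂ = 2.754 × 10^7 m³

ΔV ≈ 2.75 × 10^7 m³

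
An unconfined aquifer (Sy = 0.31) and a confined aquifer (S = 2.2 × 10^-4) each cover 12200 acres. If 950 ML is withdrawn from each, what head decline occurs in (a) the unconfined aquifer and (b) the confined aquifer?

Δh_u ≈ 0.0621 m; Δh_c ≈ 87.5 m

A = 12200 acres = 4.937 × 10^7 m²
ΔV = 950 ML = 9.5 × 10^5 m³
Unconfined: Δh_u = ΔV/(Sy·A) = 9.5 × 10^5/(0.31 × 4.937 × 10^7) = 0.06207 m
Confined: Δh_c = ΔV/(S·A) = 9.5 × 10^5/(2.2 × 10^-4 × 4.937 × 10^7) = 87.46 m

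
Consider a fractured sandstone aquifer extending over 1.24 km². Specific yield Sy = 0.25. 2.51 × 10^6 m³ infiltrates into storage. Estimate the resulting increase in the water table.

Δh ≈ 8.1 m

A = 1.24 km² = 1.24 × 10^6 m²
Δh = ΔV / (Sy × A) = 2.51 × 10^6 m³ / (0.25 × 1.24 × 10^6 m²) = 8.097 m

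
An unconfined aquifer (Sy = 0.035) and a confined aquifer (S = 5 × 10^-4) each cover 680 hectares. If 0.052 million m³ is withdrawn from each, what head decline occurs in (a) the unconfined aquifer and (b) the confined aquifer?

Δh_u ≈ 0.218 m; Δh_c ≈ 15.3 m

A = 680 hectares = 6.8 × 10^6 m²
ΔV = 0.052 million m³ = 52000 m³
Unconfined: Δh_u = ΔV/(Sy·A) = 52000/(0.035 × 6.8 × 10^6) = 0.2185 m
Confined: Δh_c = ΔV/(S·A) = 52000/(5 × 10^-4 × 6.8 × 10^6) = 15.29 m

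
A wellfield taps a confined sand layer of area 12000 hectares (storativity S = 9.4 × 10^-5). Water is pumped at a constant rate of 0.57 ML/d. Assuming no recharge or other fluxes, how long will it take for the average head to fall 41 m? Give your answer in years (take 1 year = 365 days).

t ≈ 2.22 years

A = 12000 hectares = 1.2 × 10^8 m²
ΔV = S × A × Δh = 9.4 × 10^-5 × 1.2 × 10^8 × 41 = 4.625 × 10^5 m³
Q = 0.57 ML/d = 570 m³/d
t = ΔV / Q = 4.625 × 10^5 m³ / 570 m³/d = 811.4 d
t = 811.4 d ≈ 2.223 years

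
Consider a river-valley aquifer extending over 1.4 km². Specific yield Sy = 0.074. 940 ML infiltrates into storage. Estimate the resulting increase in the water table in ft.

Δh ≈ 29.8 ft

A = 1.4 km² = 1.4 × 10^6 m²
ΔV = 940 ML = 9.4 × 10^5 m³
Δh = ΔV / (Sy × A) = 9.4 × 10^5 m³ / (0.074 × 1.4 × 10^6 m²) = 9.073 m
Δh = 9.073 m = 29.77 ft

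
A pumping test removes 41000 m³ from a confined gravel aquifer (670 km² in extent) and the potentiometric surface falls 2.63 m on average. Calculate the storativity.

S ≈ 2.3 × 10^-5

A = 670 km² = 6.7 × 10^8 m²
S = ΔV / (A × Δh) = 41000 m³ / (6.7 × 10^8 m² × 2.63 m) = 2.327 × 10^-5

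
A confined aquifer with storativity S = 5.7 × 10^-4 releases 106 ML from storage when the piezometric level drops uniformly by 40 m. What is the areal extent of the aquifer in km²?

ΔV = 106 ML = 1.06 × 10^5 m³
A = ΔV / (S × Δh) = 1.06 × 10^5 / (5.7 × 10^-4 × 40) = 4.649 × 10^6 m²
A = 4.649 × 10^6 m² = 4.649 km²

A ≈ 4.65 km²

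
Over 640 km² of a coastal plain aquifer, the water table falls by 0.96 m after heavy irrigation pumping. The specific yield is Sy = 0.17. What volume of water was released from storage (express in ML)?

ΔV ≈ 1.04 × 10^5 ML

A = 640 km² = 6.4 × 10^8 m²
ΔV = Sy × A × Δh = 0.17 × 6.4 × 10^8 m² × 0.96 m = 1.044 × 10^8 m³
ΔV = 1.044 × 10^8 m³ = 1.044 × 10^5 ML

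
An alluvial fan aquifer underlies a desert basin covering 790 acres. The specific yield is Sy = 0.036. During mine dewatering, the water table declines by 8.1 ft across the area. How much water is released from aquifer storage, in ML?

ΔV ≈ 284 ML

A = 790 acres = 3.197 × 10^6 m²
Δh = 8.1 ft = 2.469 m
ΔV = Sy × A × Δh = 0.036 × 3.197 × 10^6 m² × 2.469 m = 2.841 × 10^5 m³
ΔV = 2.841 × 10^5 m³ = 284.1 ML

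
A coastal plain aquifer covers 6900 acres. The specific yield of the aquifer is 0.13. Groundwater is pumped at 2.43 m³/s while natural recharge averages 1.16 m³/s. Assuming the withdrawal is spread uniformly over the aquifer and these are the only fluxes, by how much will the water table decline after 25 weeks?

A = 6900 acres = 2.792 × 10^7 m²
Net abstraction = 2.43 − 1.16 = 1.27 m³/s
Q_net = 1.27 m³/s = 1.097 × 10^5 m³/d
t = 25 weeks = 175 d
ΔV = Q × t = 1.097 × 10^5 m³/d × 175 d = 1.92 × 10^7 m³
Δh = ΔV / (Sy × A) = 1.92 × 10^7 / (0.13 × 2.792 × 10^7) = 5.29 m

Δh ≈ 5.29 m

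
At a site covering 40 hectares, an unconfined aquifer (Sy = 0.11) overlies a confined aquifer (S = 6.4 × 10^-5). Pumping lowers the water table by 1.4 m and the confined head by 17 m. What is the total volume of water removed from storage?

ΔV ≈ 62000 m³

A = 40 hectares = 4 × 10^5 m²
Unconfined: ΔV_u = Sy × A × Δh_u = 0.11 × 4 × 10^5 × 1.4 = 61600 m³
Confined: ΔV_c = S × A × Δh_c = 6.4 × 10^-5 × 4 × 10^5 × 17 = 435.2 m³
Total ΔV = 61600 + 435.2 = 62040 m³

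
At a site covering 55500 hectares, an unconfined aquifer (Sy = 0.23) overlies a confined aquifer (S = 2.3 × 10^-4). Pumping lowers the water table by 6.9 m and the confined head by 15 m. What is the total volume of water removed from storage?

ΔV ≈ 8.83 × 10^8 m³

A = 55500 hectares = 5.55 × 10^8 m²
Unconfined: ΔV_u = Sy × A × Δh_u = 0.23 × 5.55 × 10^8 × 6.9 = 8.808 × 10^8 m³
Confined: ΔV_c = S × A × Δh_c = 2.3 × 10^-4 × 5.55 × 10^8 × 15 = 1.915 × 10^6 m³
Total ΔV = 8.808 × 10^8 + 1.915 × 10^6 = 8.827 × 10^8 m³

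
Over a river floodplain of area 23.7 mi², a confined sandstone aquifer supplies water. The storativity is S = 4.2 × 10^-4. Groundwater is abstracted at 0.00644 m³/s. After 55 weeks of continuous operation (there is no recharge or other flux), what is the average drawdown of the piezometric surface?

A = 23.7 mi² = 6.138 × 10^7 m²
Q = 0.00644 m³/s = 556.4 m³/d
t = 55 weeks = 385 d
ΔV = Q × t = 556.4 m³/d × 385 d = 2.142 × 10^5 m³
Δh = ΔV / (S × A) = 2.142 × 10^5 / (4.2 × 10^-4 × 6.138 × 10^7) = 8.309 m

Δh ≈ 8.31 m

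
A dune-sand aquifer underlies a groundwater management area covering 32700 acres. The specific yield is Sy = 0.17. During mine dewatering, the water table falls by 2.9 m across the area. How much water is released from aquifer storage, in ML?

A = 32700 acres = 1.323 × 10^8 m²
ΔV = Sy × A × Δh = 0.17 × 1.323 × 10^8 m² × 2.9 m = 6.524 × 10^7 m³
ΔV = 6.524 × 10^7 m³ = 65240 ML

ΔV ≈ 65200 ML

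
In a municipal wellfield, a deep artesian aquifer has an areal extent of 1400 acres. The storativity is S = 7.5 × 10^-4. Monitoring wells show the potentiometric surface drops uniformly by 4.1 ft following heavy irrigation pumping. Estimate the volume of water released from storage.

A = 1400 acres = 5.666 × 10^6 m²
Δh = 4.1 ft = 1.25 m
ΔV = S × A × Δh = 7.5 × 10^-4 × 5.666 × 10^6 m² × 1.25 m = 5310 m³

ΔV ≈ 5310 m³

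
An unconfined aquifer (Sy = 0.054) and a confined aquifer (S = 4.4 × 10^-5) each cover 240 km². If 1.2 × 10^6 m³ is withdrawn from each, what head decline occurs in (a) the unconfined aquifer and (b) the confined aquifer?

Δh_u ≈ 0.0926 m; Δh_c ≈ 114 m

A = 240 km² = 2.4 × 10^8 m²
Unconfined: Δh_u = ΔV/(Sy·A) = 1.2 × 10^6/(0.054 × 2.4 × 10^8) = 0.09259 m
Confined: Δh_c = ΔV/(S·A) = 1.2 × 10^6/(4.4 × 10^-5 × 2.4 × 10^8) = 113.6 m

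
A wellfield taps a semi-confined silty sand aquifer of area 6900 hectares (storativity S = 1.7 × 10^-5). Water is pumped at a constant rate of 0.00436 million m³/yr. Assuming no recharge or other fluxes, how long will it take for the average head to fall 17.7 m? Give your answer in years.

t ≈ 4.76 years

A = 6900 hectares = 6.9 × 10^7 m²
ΔV = S × A × Δh = 1.7 × 10^-5 × 6.9 × 10^7 × 17.7 = 20760 m³
Q = 0.00436 million m³/yr = 11.95 m³/d
t = ΔV / Q = 20760 m³ / 11.95 m³/d = 1738 d
t = 1738 d ≈ 4.762 years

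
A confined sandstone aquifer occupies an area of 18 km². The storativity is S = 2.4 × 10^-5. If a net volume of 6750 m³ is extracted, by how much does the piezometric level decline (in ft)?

A = 18 km² = 1.8 × 10^7 m²
Δh = ΔV / (S × A) = 6750 m³ / (2.4 × 10^-5 × 1.8 × 10^7 m²) = 15.62 m
Δh = 15.62 m = 51.26 ft

Δh ≈ 51.3 ft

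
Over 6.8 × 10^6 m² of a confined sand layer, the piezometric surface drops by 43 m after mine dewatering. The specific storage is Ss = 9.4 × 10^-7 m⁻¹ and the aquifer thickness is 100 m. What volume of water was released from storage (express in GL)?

ΔV ≈ 0.0275 GL

S = Ss × b = 9.4 × 10^-7 m⁻¹ × 100 m = 9.4 × 10^-5
ΔV = S × A × Δh = 9.4 × 10^-5 × 6.8 × 10^6 m² × 43 m = 27490 m³
ΔV = 27490 m³ = 0.02749 GL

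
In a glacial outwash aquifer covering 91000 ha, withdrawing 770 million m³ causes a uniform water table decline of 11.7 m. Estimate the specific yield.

A = 91000 ha = 9.1 × 10^8 m²
ΔV = 770 million m³ = 7.7 × 10^8 m³
Sy = ΔV / (A × Δh) = 7.7 × 10^8 m³ / (9.1 × 10^8 m² × 11.7 m) = 0.07232

Sy ≈ 0.072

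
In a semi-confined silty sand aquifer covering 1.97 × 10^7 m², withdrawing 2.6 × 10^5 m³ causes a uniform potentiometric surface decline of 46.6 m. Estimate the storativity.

S ≈ 2.8 × 10^-4

S = ΔV / (A × Δh) = 2.6 × 10^5 m³ / (1.97 × 10^7 m² × 46.6 m) = 2.832 × 10^-4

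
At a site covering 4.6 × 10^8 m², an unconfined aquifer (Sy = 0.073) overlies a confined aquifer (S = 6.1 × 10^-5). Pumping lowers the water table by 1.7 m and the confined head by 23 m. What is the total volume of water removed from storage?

ΔV ≈ 5.77 × 10^7 m³

Unconfined: ΔV_u = Sy × A × Δh_u = 0.073 × 4.6 × 10^8 × 1.7 = 5.709 × 10^7 m³
Confined: ΔV_c = S × A × Δh_c = 6.1 × 10^-5 × 4.6 × 10^8 × 23 = 6.454 × 10^5 m³
Total ΔV = 5.709 × 10^7 + 6.454 × 10^5 = 5.773 × 10^7 m³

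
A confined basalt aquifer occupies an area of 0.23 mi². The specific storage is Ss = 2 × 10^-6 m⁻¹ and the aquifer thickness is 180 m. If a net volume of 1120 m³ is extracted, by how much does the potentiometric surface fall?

Δh ≈ 5.22 m

S = Ss × b = 2 × 10^-6 m⁻¹ × 180 m = 3.6 × 10^-4
A = 0.23 mi² = 5.957 × 10^5 m²
Δh = ΔV / (S × A) = 1120 m³ / (3.6 × 10^-4 × 5.957 × 10^5 m²) = 5.223 m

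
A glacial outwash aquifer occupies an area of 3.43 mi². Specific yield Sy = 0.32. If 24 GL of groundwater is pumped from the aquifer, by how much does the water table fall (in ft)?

Δh ≈ 27.7 ft

A = 3.43 mi² = 8.884 × 10^6 m²
ΔV = 24 GL = 2.4 × 10^7 m³
Δh = ΔV / (Sy × A) = 2.4 × 10^7 m³ / (0.32 × 8.884 × 10^6 m²) = 8.442 m
Δh = 8.442 m = 27.7 ft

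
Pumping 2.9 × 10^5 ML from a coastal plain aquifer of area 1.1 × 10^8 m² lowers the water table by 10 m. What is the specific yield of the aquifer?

Sy ≈ 0.26

ΔV = 2.9 × 10^5 ML = 2.9 × 10^8 m³
Sy = ΔV / (A × Δh) = 2.9 × 10^8 m³ / (1.1 × 10^8 m² × 10 m) = 0.2636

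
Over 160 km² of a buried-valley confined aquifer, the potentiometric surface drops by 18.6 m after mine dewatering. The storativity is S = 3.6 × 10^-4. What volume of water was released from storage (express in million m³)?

ΔV ≈ 1.07 million m³

A = 160 km² = 1.6 × 10^8 m²
ΔV = S × A × Δh = 3.6 × 10^-4 × 1.6 × 10^8 m² × 18.6 m = 1.071 × 10^6 m³
ΔV = 1.071 × 10^6 m³ = 1.071 million m³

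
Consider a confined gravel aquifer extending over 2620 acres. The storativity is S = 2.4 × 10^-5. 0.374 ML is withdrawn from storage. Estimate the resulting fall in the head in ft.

Δh ≈ 4.82 ft

A = 2620 acres = 1.06 × 10^7 m²
ΔV = 0.374 ML = 374 m³
Δh = ΔV / (S × A) = 374 m³ / (2.4 × 10^-5 × 1.06 × 10^7 m²) = 1.47 m
Δh = 1.47 m = 4.822 ft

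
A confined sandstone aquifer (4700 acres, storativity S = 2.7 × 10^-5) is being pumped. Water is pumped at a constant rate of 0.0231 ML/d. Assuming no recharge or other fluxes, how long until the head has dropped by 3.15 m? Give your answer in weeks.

A = 4700 acres = 1.902 × 10^7 m²
ΔV = S × A × Δh = 2.7 × 10^-5 × 1.902 × 10^7 × 3.15 = 1618 m³
Q = 0.0231 ML/d = 23.1 m³/d
t = ΔV / Q = 1618 m³ / 23.1 m³/d = 70.03 d
t = 70.03 d ≈ 10 weeks

t ≈ 10 weeks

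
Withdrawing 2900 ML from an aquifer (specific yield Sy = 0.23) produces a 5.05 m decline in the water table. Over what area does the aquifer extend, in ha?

A ≈ 250 ha

ΔV = 2900 ML = 2.9 × 10^6 m³
A = ΔV / (Sy × Δh) = 2.9 × 10^6 / (0.23 × 5.05) = 2.497 × 10^6 m²
A = 2.497 × 10^6 m² = 249.7 ha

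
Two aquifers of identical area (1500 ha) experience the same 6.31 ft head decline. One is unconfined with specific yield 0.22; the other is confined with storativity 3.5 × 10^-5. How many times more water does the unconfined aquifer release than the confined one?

A = 1500 ha = 1.5 × 10^7 m²
Δh = 6.31 ft = 1.923 m
Unconfined: ΔV_u = Sy × A × Δh = 0.22 × 1.5 × 10^7 × 1.923 = 6.347 × 10^6 m³
Confined: ΔV_c = S × A × Δh = 3.5 × 10^-5 × 1.5 × 10^7 × 1.923 = 1010 m³
Ratio = ΔV_u / ΔV_c = Sy / S = 0.22 / 3.5 × 10^-5 = 6286

ΔV_u / ΔV_c ≈ 6290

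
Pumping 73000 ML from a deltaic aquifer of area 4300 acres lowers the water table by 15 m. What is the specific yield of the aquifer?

A = 4300 acres = 1.74 × 10^7 m²
ΔV = 73000 ML = 7.3 × 10^7 m³
Sy = ΔV / (A × Δh) = 7.3 × 10^7 m³ / (1.74 × 10^7 m² × 15 m) = 0.2797

Sy ≈ 0.28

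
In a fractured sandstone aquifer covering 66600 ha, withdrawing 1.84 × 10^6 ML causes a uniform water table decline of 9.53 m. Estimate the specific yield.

A = 66600 ha = 6.66 × 10^8 m²
ΔV = 1.84 × 10^6 ML = 1.84 × 10^9 m³
Sy = ΔV / (A × Δh) = 1.84 × 10^9 m³ / (6.66 × 10^8 m² × 9.53 m) = 0.2899

Sy ≈ 0.29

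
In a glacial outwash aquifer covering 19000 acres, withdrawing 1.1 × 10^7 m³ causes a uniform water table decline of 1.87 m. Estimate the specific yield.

Sy ≈ 0.077

A = 19000 acres = 7.689 × 10^7 m²
Sy = ΔV / (A × Δh) = 1.1 × 10^7 m³ / (7.689 × 10^7 m² × 1.87 m) = 0.0765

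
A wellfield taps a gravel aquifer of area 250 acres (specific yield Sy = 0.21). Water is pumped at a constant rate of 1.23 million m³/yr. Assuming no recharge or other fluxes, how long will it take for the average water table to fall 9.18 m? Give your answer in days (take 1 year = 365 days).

t ≈ 579 days

A = 250 acres = 1.012 × 10^6 m²
ΔV = Sy × A × Δh = 0.21 × 1.012 × 10^6 × 9.18 = 1.95 × 10^6 m³
Q = 1.23 million m³/yr = 3370 m³/d
t = ΔV / Q = 1.95 × 10^6 m³ / 3370 m³/d = 578.8 d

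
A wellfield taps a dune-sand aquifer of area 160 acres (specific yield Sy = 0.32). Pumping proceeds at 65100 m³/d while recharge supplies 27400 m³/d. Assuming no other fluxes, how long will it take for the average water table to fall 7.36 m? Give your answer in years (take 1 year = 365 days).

t ≈ 0.111 years

A = 160 acres = 6.475 × 10^5 m²
ΔV = Sy × A × Δh = 0.32 × 6.475 × 10^5 × 7.36 = 1.525 × 10^6 m³
Net withdrawal = 65100 − 27400 = 37700 m³/d
t = ΔV / Q = 1.525 × 10^6 m³ / 37700 m³/d = 40.45 d
t = 40.45 d ≈ 0.1108 years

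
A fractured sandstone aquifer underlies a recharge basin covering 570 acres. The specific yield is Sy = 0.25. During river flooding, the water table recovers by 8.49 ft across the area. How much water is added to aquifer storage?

A = 570 acres = 2.307 × 10^6 m²
Δh = 8.49 ft = 2.588 m
ΔV = Sy × A × Δh = 0.25 × 2.307 × 10^6 m² × 2.588 m = 1.492 × 10^6 m³

ΔV ≈ 1.49 × 10^6 m³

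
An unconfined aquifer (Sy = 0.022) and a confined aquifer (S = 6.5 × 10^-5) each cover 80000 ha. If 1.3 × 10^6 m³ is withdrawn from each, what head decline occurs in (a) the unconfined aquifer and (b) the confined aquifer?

A = 80000 ha = 8 × 10^8 m²
Unconfined: Δh_u = ΔV/(Sy·A) = 1.3 × 10^6/(0.022 × 8 × 10^8) = 0.07386 m
Confined: Δh_c = ΔV/(S·A) = 1.3 × 10^6/(6.5 × 10^-5 × 8 × 10^8) = 25 m

Δh_u ≈ 0.0739 m; Δh_c ≈ 25 m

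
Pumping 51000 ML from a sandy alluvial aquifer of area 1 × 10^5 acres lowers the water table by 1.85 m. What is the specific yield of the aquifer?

Sy ≈ 0.068

A = 1 × 10^5 acres = 4.047 × 10^8 m²
ΔV = 51000 ML = 5.1 × 10^7 m³
Sy = ΔV / (A × Δh) = 5.1 × 10^7 m³ / (4.047 × 10^8 m² × 1.85 m) = 0.06812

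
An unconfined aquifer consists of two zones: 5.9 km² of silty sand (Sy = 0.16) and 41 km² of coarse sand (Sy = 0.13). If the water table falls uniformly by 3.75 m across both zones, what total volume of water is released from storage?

ΔV ≈ 2.35 × 10^7 m³

A₁ = 5.9 km² = 5.9 × 10^6 m²; A₂ = 41 km² = 4.1 × 10^7 m²
ΔV₁ = 0.16 × 5.9 × 10^6 × 3.75 = 3.54 × 10^6 m³
ΔV₂ = 0.13 × 4.1 × 10^7 × 3.75 = 1.999 × 10^7 m³
ΔV = ΔV₁ + ΔV₂ = 2.353 × 10^7 m³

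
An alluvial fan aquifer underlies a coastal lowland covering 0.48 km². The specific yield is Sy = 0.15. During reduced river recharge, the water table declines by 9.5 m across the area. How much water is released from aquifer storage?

ΔV ≈ 6.84 × 10^5 m³

A = 0.48 km² = 4.8 × 10^5 m²
ΔV = Sy × A × Δh = 0.15 × 4.8 × 10^5 m² × 9.5 m = 6.84 × 10^5 m³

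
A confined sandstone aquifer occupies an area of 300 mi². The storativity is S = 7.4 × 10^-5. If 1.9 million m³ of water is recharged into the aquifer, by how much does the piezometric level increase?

A = 300 mi² = 7.77 × 10^8 m²
ΔV = 1.9 million m³ = 1.9 × 10^6 m³
Δh = ΔV / (S × A) = 1.9 × 10^6 m³ / (7.4 × 10^-5 × 7.77 × 10^8 m²) = 33.04 m

Δh ≈ 33 m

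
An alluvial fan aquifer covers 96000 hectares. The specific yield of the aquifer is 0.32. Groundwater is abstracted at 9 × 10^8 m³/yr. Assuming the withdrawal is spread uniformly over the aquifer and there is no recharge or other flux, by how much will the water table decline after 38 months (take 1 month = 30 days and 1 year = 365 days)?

Δh ≈ 9.15 m

A = 96000 hectares = 9.6 × 10^8 m²
Q = 9 × 10^8 m³/yr = 2.466 × 10^6 m³/d
t = 38 months = 1140 d
ΔV = Q × t = 2.466 × 10^6 m³/d × 1140 d = 2.811 × 10^9 m³
Δh = ΔV / (Sy × A) = 2.811 × 10^9 / (0.32 × 9.6 × 10^8) = 9.15 m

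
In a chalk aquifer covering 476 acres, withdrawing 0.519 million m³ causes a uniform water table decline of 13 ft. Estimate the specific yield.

A = 476 acres = 1.926 × 10^6 m²
Δh = 13 ft = 3.962 m
ΔV = 0.519 million m³ = 5.19 × 10^5 m³
Sy = ΔV / (A × Δh) = 5.19 × 10^5 m³ / (1.926 × 10^6 m² × 3.962 m) = 0.068

Sy ≈ 0.068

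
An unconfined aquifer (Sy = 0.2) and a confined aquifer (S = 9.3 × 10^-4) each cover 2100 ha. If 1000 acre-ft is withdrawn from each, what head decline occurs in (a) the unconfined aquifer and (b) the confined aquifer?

Δh_u ≈ 0.294 m; Δh_c ≈ 63.2 m

A = 2100 ha = 2.1 × 10^7 m²
ΔV = 1000 acre-ft = 1.233 × 10^6 m³
Unconfined: Δh_u = ΔV/(Sy·A) = 1.233 × 10^6/(0.2 × 2.1 × 10^7) = 0.2937 m
Confined: Δh_c = ΔV/(S·A) = 1.233 × 10^6/(9.3 × 10^-4 × 2.1 × 10^7) = 63.16 m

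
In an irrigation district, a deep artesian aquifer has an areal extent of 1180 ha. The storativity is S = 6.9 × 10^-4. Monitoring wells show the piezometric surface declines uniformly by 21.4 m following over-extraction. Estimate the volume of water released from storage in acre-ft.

A = 1180 ha = 1.18 × 10^7 m²
ΔV = S × A × Δh = 6.9 × 10^-4 × 1.18 × 10^7 m² × 21.4 m = 1.742 × 10^5 m³
ΔV = 1.742 × 10^5 m³ = 141.3 acre-ft

ΔV ≈ 141 acre-ft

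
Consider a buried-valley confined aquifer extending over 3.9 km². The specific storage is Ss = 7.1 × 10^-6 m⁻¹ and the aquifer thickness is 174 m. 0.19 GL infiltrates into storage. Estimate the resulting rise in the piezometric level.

Δh ≈ 39.4 m

S = Ss × b = 7.1 × 10^-6 m⁻¹ × 174 m = 1.235 × 10^-3
A = 3.9 km² = 3.9 × 10^6 m²
ΔV = 0.19 GL = 1.9 × 10^5 m³
Δh = ΔV / (S × A) = 1.9 × 10^5 m³ / (0.001235 × 3.9 × 10^6 m²) = 39.43 m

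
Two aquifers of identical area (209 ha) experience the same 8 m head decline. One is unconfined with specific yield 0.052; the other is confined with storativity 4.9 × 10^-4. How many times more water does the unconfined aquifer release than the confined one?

A = 209 ha = 2.09 × 10^6 m²
Unconfined: ΔV_u = Sy × A × Δh = 0.052 × 2.09 × 10^6 × 8 = 8.694 × 10^5 m³
Confined: ΔV_c = S × A × Δh = 4.9 × 10^-4 × 2.09 × 10^6 × 8 = 8193 m³
Ratio = ΔV_u / ΔV_c = Sy / S = 0.052 / 4.9 × 10^-4 = 106.1

ΔV_u / ΔV_c ≈ 106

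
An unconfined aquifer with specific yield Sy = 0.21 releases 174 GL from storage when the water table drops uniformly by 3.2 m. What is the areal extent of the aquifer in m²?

ΔV = 174 GL = 1.74 × 10^8 m³
A = ΔV / (Sy × Δh) = 1.74 × 10^8 / (0.21 × 3.2) = 2.589 × 10^8 m²

A ≈ 2.59 × 10^8 m²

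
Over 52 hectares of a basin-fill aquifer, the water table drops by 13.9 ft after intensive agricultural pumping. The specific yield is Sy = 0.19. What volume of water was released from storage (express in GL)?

ΔV ≈ 0.419 GL

A = 52 hectares = 5.2 × 10^5 m²
Δh = 13.9 ft = 4.237 m
ΔV = Sy × A × Δh = 0.19 × 5.2 × 10^5 m² × 4.237 m = 4.186 × 10^5 m³
ΔV = 4.186 × 10^5 m³ = 0.4186 GL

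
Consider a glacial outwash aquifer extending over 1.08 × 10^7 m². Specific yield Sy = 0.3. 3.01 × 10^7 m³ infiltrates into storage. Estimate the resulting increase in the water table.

Δh = ΔV / (Sy × A) = 3.01 × 10^7 m³ / (0.3 × 1.08 × 10^7 m²) = 9.29 m

Δh ≈ 9.29 m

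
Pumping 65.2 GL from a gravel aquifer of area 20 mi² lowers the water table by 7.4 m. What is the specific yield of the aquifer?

Sy ≈ 0.17

A = 20 mi² = 5.18 × 10^7 m²
ΔV = 65.2 GL = 6.52 × 10^7 m³
Sy = ΔV / (A × Δh) = 6.52 × 10^7 m³ / (5.18 × 10^7 m² × 7.4 m) = 0.1701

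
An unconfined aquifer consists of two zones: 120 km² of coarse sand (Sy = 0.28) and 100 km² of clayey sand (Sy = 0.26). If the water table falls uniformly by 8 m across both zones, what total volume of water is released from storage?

A₁ = 120 km² = 1.2 × 10^8 m²; A₂ = 100 km² = 1 × 10^8 m²
ΔV₁ = 0.28 × 1.2 × 10^8 × 8 = 2.688 × 10^8 m³
ΔV₂ = 0.26 × 1 × 10^8 × 8 = 2.08 × 10^8 m³
ΔV = ΔV₁ + ΔV₂ = 4.768 × 10^8 m³

ΔV ≈ 4.77 × 10^8 m³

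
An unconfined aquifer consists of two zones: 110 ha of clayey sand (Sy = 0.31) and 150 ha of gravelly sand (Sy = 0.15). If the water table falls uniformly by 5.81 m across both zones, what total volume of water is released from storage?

A₁ = 110 ha = 1.1 × 10^6 m²; A₂ = 150 ha = 1.5 × 10^6 m²
ΔV₁ = 0.31 × 1.1 × 10^6 × 5.81 = 1.981 × 10^6 m³
ΔV₂ = 0.15 × 1.5 × 10^6 × 5.81 = 1.307 × 10^6 m³
ΔV = ΔV₁ + ΔV₂ = 3.288 × 10^6 m³

ΔV ≈ 3.29 × 10^6 m³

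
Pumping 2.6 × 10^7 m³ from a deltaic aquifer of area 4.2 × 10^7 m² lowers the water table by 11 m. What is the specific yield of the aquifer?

Sy ≈ 0.056

Sy = ΔV / (A × Δh) = 2.6 × 10^7 m³ / (4.2 × 10^7 m² × 11 m) = 0.05628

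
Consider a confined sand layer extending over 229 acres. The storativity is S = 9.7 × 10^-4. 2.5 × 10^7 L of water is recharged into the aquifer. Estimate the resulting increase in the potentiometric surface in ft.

Δh ≈ 91.2 ft

A = 229 acres = 9.267 × 10^5 m²
ΔV = 2.5 × 10^7 L = 25000 m³
Δh = ΔV / (S × A) = 25000 m³ / (9.7 × 10^-4 × 9.267 × 10^5 m²) = 27.81 m
Δh = 27.81 m = 91.24 ft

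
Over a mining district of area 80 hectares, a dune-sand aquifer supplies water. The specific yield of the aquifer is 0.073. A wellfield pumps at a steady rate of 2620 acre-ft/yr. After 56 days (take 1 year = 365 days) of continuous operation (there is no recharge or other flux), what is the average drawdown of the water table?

A = 80 hectares = 8 × 10^5 m²
Q = 2620 acre-ft/yr = 8854 m³/d
ΔV = Q × t = 8854 m³/d × 56 d = 4.958 × 10^5 m³
Δh = ΔV / (Sy × A) = 4.958 × 10^5 / (0.073 × 8 × 10^5) = 8.49 m

Δh ≈ 8.49 m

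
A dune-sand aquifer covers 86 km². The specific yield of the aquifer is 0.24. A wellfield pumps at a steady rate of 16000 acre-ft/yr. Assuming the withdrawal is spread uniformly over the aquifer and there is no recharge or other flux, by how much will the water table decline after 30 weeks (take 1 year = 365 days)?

Δh ≈ 0.55 m

A = 86 km² = 8.6 × 10^7 m²
Q = 16000 acre-ft/yr = 54070 m³/d
t = 30 weeks = 210 d
ΔV = Q × t = 54070 m³/d × 210 d = 1.135 × 10^7 m³
Δh = ΔV / (Sy × A) = 1.135 × 10^7 / (0.24 × 8.6 × 10^7) = 0.5501 m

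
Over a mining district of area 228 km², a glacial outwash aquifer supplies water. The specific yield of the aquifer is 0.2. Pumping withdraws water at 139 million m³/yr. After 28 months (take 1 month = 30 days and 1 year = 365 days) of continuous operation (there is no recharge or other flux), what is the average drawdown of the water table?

A = 228 km² = 2.28 × 10^8 m²
Q = 139 million m³/yr = 3.808 × 10^5 m³/d
t = 28 months = 840 d
ΔV = Q × t = 3.808 × 10^5 m³/d × 840 d = 3.199 × 10^8 m³
Δh = ΔV / (Sy × A) = 3.199 × 10^8 / (0.2 × 2.28 × 10^8) = 7.015 m

Δh ≈ 7.02 m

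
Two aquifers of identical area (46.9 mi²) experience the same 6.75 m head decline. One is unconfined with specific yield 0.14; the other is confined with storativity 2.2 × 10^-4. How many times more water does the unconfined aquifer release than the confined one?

ΔV_u / ΔV_c ≈ 636

A = 46.9 mi² = 1.215 × 10^8 m²
Unconfined: ΔV_u = Sy × A × Δh = 0.14 × 1.215 × 10^8 × 6.75 = 1.148 × 10^8 m³
Confined: ΔV_c = S × A × Δh = 2.2 × 10^-4 × 1.215 × 10^8 × 6.75 = 1.804 × 10^5 m³
Ratio = ΔV_u / ΔV_c = Sy / S = 0.14 / 2.2 × 10^-4 = 636.4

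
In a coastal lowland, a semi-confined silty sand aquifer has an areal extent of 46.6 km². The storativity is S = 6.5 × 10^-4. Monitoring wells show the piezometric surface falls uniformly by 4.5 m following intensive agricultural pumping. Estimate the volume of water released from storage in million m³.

ΔV ≈ 0.136 million m³

A = 46.6 km² = 4.66 × 10^7 m²
ΔV = S × A × Δh = 6.5 × 10^-4 × 4.66 × 10^7 m² × 4.5 m = 1.363 × 10^5 m³
ΔV = 1.363 × 10^5 m³ = 0.1363 million m³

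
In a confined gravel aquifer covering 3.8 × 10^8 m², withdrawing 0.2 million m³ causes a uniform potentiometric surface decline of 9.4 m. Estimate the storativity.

ΔV = 0.2 million m³ = 2 × 10^5 m³
S = ΔV / (A × Δh) = 2 × 10^5 m³ / (3.8 × 10^8 m² × 9.4 m) = 5.599 × 10^-5

S ≈ 5.6 × 10^-5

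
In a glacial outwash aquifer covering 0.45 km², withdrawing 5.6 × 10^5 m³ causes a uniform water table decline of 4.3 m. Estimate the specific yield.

A = 0.45 km² = 4.5 × 10^5 m²
Sy = ΔV / (A × Δh) = 5.6 × 10^5 m³ / (4.5 × 10^5 m² × 4.3 m) = 0.2894

Sy ≈ 0.29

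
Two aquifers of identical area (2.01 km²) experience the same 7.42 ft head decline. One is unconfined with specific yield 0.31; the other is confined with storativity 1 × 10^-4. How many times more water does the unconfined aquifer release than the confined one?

A = 2.01 km² = 2.01 × 10^6 m²
Δh = 7.42 ft = 2.262 m
Unconfined: ΔV_u = Sy × A × Δh = 0.31 × 2.01 × 10^6 × 2.262 = 1.409 × 10^6 m³
Confined: ΔV_c = S × A × Δh = 1 × 10^-4 × 2.01 × 10^6 × 2.262 = 454.6 m³
Ratio = ΔV_u / ΔV_c = Sy / S = 0.31 / 1 × 10^-4 = 3100

ΔV_u / ΔV_c ≈ 3100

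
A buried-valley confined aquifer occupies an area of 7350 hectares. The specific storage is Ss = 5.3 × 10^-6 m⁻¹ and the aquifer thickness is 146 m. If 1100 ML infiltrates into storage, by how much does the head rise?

S = Ss × b = 5.3 × 10^-6 m⁻¹ × 146 m = 7.738 × 10^-4
A = 7350 hectares = 7.35 × 10^7 m²
ΔV = 1100 ML = 1.1 × 10^6 m³
Δh = ΔV / (S × A) = 1.1 × 10^6 m³ / (7.738 × 10^-4 × 7.35 × 10^7 m²) = 19.34 m

Δh ≈ 19.3 m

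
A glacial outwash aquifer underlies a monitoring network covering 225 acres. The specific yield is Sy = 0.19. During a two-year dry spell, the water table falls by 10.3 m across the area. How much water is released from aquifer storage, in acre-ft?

A = 225 acres = 9.105 × 10^5 m²
ΔV = Sy × A × Δh = 0.19 × 9.105 × 10^5 m² × 10.3 m = 1.782 × 10^6 m³
ΔV = 1.782 × 10^6 m³ = 1445 acre-ft

ΔV ≈ 1440 acre-ft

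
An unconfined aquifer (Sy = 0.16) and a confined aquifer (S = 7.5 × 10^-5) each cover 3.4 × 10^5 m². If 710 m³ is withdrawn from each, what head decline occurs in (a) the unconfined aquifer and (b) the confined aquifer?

Δh_u ≈ 0.0131 m; Δh_c ≈ 27.8 m

Unconfined: Δh_u = ΔV/(Sy·A) = 710/(0.16 × 3.4 × 10^5) = 0.01305 m
Confined: Δh_c = ΔV/(S·A) = 710/(7.5 × 10^-5 × 3.4 × 10^5) = 27.84 m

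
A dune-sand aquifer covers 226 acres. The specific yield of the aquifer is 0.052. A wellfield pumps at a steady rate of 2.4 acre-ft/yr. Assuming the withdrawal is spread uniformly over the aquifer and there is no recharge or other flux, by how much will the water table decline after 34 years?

A = 226 acres = 9.146 × 10^5 m²
Q = 2.4 acre-ft/yr = 8.111 m³/d
t = 34 years = 12410 d
ΔV = Q × t = 8.111 m³/d × 12410 d = 1.007 × 10^5 m³
Δh = ΔV / (Sy × A) = 1.007 × 10^5 / (0.052 × 9.146 × 10^5) = 2.116 m

Δh ≈ 2.12 m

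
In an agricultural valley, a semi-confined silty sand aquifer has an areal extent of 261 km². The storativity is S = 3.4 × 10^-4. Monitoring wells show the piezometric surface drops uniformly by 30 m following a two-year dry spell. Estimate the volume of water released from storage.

A = 261 km² = 2.61 × 10^8 m²
ΔV = S × A × Δh = 3.4 × 10^-4 × 2.61 × 10^8 m² × 30 m = 2.662 × 10^6 m³

ΔV ≈ 2.66 × 10^6 m³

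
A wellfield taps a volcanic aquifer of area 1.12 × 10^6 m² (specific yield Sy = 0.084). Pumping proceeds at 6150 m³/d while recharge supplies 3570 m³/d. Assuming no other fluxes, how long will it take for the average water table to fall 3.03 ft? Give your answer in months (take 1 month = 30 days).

Δh = 3.03 ft = 0.9235 m
ΔV = Sy × A × Δh = 0.084 × 1.12 × 10^6 × 0.9235 = 86890 m³
Net withdrawal = 6150 − 3570 = 2580 m³/d
t = ΔV / Q = 86890 m³ / 2580 m³/d = 33.68 d
t = 33.68 d ≈ 1.123 months

t ≈ 1.12 months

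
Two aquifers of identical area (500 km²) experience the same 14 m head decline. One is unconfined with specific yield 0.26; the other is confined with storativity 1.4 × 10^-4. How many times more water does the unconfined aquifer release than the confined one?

ΔV_u / ΔV_c ≈ 1860

A = 500 km² = 5 × 10^8 m²
Unconfined: ΔV_u = Sy × A × Δh = 0.26 × 5 × 10^8 × 14 = 1.82 × 10^9 m³
Confined: ΔV_c = S × A × Δh = 1.4 × 10^-4 × 5 × 10^8 × 14 = 9.8 × 10^5 m³
Ratio = ΔV_u / ΔV_c = Sy / S = 0.26 / 1.4 × 10^-4 = 1857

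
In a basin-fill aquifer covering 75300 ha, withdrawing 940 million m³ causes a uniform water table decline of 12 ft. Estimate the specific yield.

Sy ≈ 0.34

A = 75300 ha = 7.53 × 10^8 m²
Δh = 12 ft = 3.658 m
ΔV = 940 million m³ = 9.4 × 10^8 m³
Sy = ΔV / (A × Δh) = 9.4 × 10^8 m³ / (7.53 × 10^8 m² × 3.658 m) = 0.3413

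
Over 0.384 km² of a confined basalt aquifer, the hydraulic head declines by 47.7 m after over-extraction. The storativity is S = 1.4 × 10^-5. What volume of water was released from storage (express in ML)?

A = 0.384 km² = 3.84 × 10^5 m²
ΔV = S × A × Δh = 1.4 × 10^-5 × 3.84 × 10^5 m² × 47.7 m = 256.4 m³
ΔV = 256.4 m³ = 0.2564 ML

ΔV ≈ 0.256 ML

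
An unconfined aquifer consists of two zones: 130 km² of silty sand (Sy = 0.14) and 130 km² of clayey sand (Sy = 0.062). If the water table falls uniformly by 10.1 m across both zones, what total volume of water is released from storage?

A₁ = 130 km² = 1.3 × 10^8 m²; A₂ = 130 km² = 1.3 × 10^8 m²
ΔV₁ = 0.14 × 1.3 × 10^8 × 10.1 = 1.838 × 10^8 m³
ΔV₂ = 0.062 × 1.3 × 10^8 × 10.1 = 8.141 × 10^7 m³
ΔV = ΔV₁ + ΔV₂ = 2.652 × 10^8 m³

ΔV ≈ 2.65 × 10^8 m³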